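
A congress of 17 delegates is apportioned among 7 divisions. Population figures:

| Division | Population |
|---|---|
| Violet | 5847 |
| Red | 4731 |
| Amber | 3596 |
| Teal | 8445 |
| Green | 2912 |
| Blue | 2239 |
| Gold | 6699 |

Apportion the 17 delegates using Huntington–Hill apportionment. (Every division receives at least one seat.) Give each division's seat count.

Violet: 3, Red: 2, Amber: 2, Teal: 4, Green: 2, Blue: 1, Gold: 3

With divisor 1996: modified quotas Violet 2.929, Red 2.370, Amber 1.802, Teal 4.231, Green 1.459, Blue 1.122, Gold 3.356.
Geometric-mean thresholds: Violet √(2·3)=2.449, Red √(2·3)=2.449, Amber √(1·2)=1.414, Teal √(4·5)=4.472, Green √(1·2)=1.414, Blue √(1·2)=1.414, Gold √(3·4)=3.464.
Each quota rounded against its threshold gives Violet 3, Red 2, Amber 2, Teal 4, Green 2, Blue 1, Gold 3 (total 17).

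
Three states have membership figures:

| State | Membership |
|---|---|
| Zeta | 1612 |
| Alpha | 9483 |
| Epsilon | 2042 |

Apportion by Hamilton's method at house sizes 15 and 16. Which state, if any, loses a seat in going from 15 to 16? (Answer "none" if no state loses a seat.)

none

At 15 seats: Zeta 2, Alpha 11, Epsilon 2.
At 16 seats: Zeta 2, Alpha 12, Epsilon 2.
No state's allocation decreased.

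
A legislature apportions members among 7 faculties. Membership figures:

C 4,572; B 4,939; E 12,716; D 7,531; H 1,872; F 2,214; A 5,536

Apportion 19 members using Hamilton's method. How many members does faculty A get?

3

Total 39380; standard divisor 39380/19 ≈ 2072.632.
Standard quotas: C 2.2059, B 2.3830, E 6.1352, D 3.6335, H 0.9032, F 1.0682, A 2.6710.
Lower quotas: C 2, B 2, E 6, D 3, H 0, F 1, A 2 (sum 16, leaving 3 seats).
Remainders in descending order: H 0.9032, A 0.6710, D 0.6335, B 0.3830, C 0.2059, E 0.1352, F 0.0682.
The surplus seats go to H, A, D.
A receives 3.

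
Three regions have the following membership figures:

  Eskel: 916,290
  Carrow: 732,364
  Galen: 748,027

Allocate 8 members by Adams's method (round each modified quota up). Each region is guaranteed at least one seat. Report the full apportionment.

Standard divisor 2396681/8 ≈ 299585.125; standard quotas: Eskel 3.059, Carrow 2.445, Galen 2.497.
Rounding up gives 4, 3, 3 = 10 seats, so the divisor must be adjusted.
With modified divisor 370100: modified quotas Eskel 2.476, Carrow 1.979, Galen 2.021.
Rounding up: Eskel 3, Carrow 2, Galen 3 (total 8).

Eskel: 3, Carrow: 2, Galen: 3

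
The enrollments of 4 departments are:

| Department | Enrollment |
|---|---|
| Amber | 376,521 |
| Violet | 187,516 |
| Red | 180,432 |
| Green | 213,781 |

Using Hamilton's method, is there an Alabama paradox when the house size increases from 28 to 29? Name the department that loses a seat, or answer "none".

At 28 seats: Amber 11, Violet 6, Red 5, Green 6.
At 29 seats: Amber 11, Violet 6, Red 5, Green 7.
No department's allocation decreased.

none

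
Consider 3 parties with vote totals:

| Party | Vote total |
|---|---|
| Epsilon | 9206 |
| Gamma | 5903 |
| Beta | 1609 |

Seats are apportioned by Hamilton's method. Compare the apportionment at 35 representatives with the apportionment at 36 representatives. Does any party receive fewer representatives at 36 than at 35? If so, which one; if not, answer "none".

At 35 seats: Epsilon 19, Gamma 12, Beta 4.
At 36 seats: Epsilon 20, Gamma 13, Beta 3.
Beta drops from 4 to 3.

Beta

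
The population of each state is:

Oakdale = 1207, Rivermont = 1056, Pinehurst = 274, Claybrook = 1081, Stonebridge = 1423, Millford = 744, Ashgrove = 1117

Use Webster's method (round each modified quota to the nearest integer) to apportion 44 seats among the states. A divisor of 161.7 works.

Oakdale: 7, Rivermont: 7, Pinehurst: 2, Claybrook: 7, Stonebridge: 9, Millford: 5, Ashgrove: 7

With modified divisor 161.7: modified quotas Oakdale 7.464, Rivermont 6.531, Pinehurst 1.694, Claybrook 6.685, Stonebridge 8.800, Millford 4.601, Ashgrove 6.908.
Rounding to the nearest integer: Oakdale 7, Rivermont 7, Pinehurst 2, Claybrook 7, Stonebridge 9, Millford 5, Ashgrove 7 (total 44).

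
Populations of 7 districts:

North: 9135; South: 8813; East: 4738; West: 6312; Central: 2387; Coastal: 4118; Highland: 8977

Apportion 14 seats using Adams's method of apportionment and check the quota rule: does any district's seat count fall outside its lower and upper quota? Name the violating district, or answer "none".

Standard quotas: North 2.875, South 2.774, East 1.491, West 1.987, Central 0.751, Coastal 1.296, Highland 2.825.
Adams allocation: North 3, South 2, East 2, West 2, Central 1, Coastal 1, Highland 3.
Every allocation lies between the lower and upper quota.

none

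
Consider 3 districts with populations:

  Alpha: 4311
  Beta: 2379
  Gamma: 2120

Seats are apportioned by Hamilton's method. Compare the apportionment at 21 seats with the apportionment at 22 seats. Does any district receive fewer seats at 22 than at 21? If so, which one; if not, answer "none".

none

At 21 seats: Alpha 10, Beta 6, Gamma 5.
At 22 seats: Alpha 11, Beta 6, Gamma 5.
No district's allocation decreased.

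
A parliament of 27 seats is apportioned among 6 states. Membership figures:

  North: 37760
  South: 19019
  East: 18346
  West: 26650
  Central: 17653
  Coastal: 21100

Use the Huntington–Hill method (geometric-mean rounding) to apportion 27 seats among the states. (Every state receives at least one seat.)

North: 7, South: 4, East: 4, West: 5, Central: 3, Coastal: 4

With divisor 5196: modified quotas North 7.267, South 3.660, East 3.531, West 5.129, Central 3.397, Coastal 4.061.
Geometric-mean thresholds: North √(7·8)=7.483, South √(3·4)=3.464, East √(3·4)=3.464, West √(5·6)=5.477, Central √(3·4)=3.464, Coastal √(4·5)=4.472.
Each quota rounded against its threshold gives North 7, South 4, East 4, West 5, Central 3, Coastal 4 (total 27).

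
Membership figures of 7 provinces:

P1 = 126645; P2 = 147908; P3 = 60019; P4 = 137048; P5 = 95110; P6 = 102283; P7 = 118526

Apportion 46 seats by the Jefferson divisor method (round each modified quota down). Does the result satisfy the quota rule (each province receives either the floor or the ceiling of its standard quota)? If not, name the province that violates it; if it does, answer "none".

none

Standard quotas: P1 7.397, P2 8.639, P3 3.506, P4 8.005, P5 5.555, P6 5.974, P7 6.923.
Jefferson allocation: P1 7, P2 9, P3 3, P4 8, P5 6, P6 6, P7 7.
Every allocation lies between the lower and upper quota.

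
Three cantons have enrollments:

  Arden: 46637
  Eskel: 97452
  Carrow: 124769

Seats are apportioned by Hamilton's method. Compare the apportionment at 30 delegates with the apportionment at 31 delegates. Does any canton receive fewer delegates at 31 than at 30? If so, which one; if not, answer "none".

At 30 seats: Arden 5, Eskel 11, Carrow 14.
At 31 seats: Arden 5, Eskel 11, Carrow 15.
No canton's allocation decreased.

none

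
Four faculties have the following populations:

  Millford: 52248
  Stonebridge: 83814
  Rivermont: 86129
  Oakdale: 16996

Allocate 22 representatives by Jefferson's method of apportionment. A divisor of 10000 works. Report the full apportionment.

Millford: 5; Stonebridge: 8; Rivermont: 8; Oakdale: 1

With modified divisor 10000: modified quotas Millford 5.225, Stonebridge 8.381, Rivermont 8.613, Oakdale 1.700.
Rounding down: Millford 5, Stonebridge 8, Rivermont 8, Oakdale 1 (total 22).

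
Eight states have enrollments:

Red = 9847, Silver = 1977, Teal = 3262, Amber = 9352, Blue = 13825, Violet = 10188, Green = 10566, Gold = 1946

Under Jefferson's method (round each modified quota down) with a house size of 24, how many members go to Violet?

Standard divisor 60963/24 ≈ 2540.125; standard quotas: Red 3.877, Silver 0.778, Teal 1.284, Amber 3.682, Blue 5.443, Violet 4.011, Green 4.160, Gold 0.766.
Rounding down gives 3, 0, 1, 3, 5, 4, 4, 0 = 20 seats, so the divisor must be adjusted.
With modified divisor 2100: modified quotas Red 4.689, Silver 0.941, Teal 1.553, Amber 4.453, Blue 6.583, Violet 4.851, Green 5.031, Gold 0.927.
Rounding down: Red 4, Silver 0, Teal 1, Amber 4, Blue 6, Violet 4, Green 5, Gold 0 (total 24).
Violet receives 4.

4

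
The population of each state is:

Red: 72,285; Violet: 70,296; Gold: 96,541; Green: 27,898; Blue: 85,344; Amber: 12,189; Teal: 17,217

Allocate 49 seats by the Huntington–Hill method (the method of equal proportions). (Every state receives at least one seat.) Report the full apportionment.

Red=9, Violet=9, Gold=12, Green=4, Blue=11, Amber=2, Teal=2

With divisor 7891: modified quotas Red 9.160, Violet 8.908, Gold 12.234, Green 3.535, Blue 10.815, Amber 1.545, Teal 2.182.
Geometric-mean thresholds: Red √(9·10)=9.487, Violet √(8·9)=8.485, Gold √(12·13)=12.490, Green √(3·4)=3.464, Blue √(10·11)=10.488, Amber √(1·2)=1.414, Teal √(2·3)=2.449.
Each quota rounded against its threshold gives Red 9, Violet 9, Gold 12, Green 4, Blue 11, Amber 2, Teal 2 (total 49).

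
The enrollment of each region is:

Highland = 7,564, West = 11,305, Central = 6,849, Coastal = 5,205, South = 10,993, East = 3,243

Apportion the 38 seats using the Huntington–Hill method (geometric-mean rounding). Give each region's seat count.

With divisor 1179: modified quotas Highland 6.416, West 9.589, Central 5.809, Coastal 4.415, South 9.324, East 2.751.
Geometric-mean thresholds: Highland √(6·7)=6.481, West √(9·10)=9.487, Central √(5·6)=5.477, Coastal √(4·5)=4.472, South √(9·10)=9.487, East √(2·3)=2.449.
Each quota rounded against its threshold gives Highland 6, West 10, Central 6, Coastal 4, South 9, East 3 (total 38).

Highland: 6; West: 10; Central: 6; Coastal: 4; South: 9; East: 3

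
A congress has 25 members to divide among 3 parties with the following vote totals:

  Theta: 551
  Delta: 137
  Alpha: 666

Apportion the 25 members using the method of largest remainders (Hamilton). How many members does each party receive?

Theta: 10, Delta: 3, Alpha: 12

The standard divisor is 1354/25 ≈ 54.16.
Standard quotas: Theta 10.174, Delta 2.530, Alpha 12.297.
Lower quotas: Theta 10, Delta 2, Alpha 12 (sum 24, leaving 1 seat).
Remainders in descending order: Delta 0.530, Alpha 0.297, Theta 0.174.
Largest remainder: Delta receives the extra seat.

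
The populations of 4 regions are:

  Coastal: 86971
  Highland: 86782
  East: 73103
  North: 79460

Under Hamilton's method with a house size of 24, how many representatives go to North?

The standard divisor is 326316/24 ≈ 13596.5.
Standard quotas: Coastal 6.3966, Highland 6.3827, East 5.3766, North 5.8442.
Lower quotas: Coastal 6, Highland 6, East 5, North 5 (sum 22, leaving 2 seats).
Remainders in descending order: North 0.8442, Coastal 0.3966, Highland 0.3827, East 0.3766.
Largest remainders: North, Coastal receive the extra seats.
North receives 6.

6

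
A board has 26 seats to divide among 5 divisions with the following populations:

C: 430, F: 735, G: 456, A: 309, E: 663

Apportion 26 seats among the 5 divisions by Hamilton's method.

Standard divisor: 2593 ÷ 26 ≈ 99.731.
Standard quotas: C 4.312, F 7.370, G 4.572, A 3.098, E 6.648.
Lower quotas: C 4, F 7, G 4, A 3, E 6 (sum 24, leaving 2 seats).
Remainders in descending order: E 0.648, G 0.572, F 0.370, C 0.312, A 0.098.
Largest remainders: E, G receive the extra seats.

C 4; F 7; G 5; A 3; E 7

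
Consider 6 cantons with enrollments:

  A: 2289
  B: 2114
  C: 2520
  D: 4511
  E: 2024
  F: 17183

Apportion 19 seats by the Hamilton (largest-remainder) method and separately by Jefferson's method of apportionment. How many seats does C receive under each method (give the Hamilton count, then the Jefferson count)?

2 and 1

Hamilton: A 1, B 1, C 2, D 3, E 1, F 11.
Jefferson: A 1, B 1, C 1, D 3, E 1, F 12.
C gets 2 under Hamilton and 1 under Jefferson.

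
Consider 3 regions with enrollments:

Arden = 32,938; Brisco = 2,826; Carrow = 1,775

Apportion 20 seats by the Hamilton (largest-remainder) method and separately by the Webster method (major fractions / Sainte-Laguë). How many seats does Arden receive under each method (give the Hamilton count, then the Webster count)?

18 and 17

Hamilton: Arden 18, Brisco 1, Carrow 1.
Webster: Arden 17, Brisco 2, Carrow 1.
Arden gets 18 under Hamilton and 17 under Webster.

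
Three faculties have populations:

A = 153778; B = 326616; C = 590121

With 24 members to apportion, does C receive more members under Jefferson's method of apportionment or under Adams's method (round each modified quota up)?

Jefferson

Jefferson: A 3, B 7, C 14.
Adams: A 4, B 7, C 13.
C gets 14 under Jefferson and 13 under Adams.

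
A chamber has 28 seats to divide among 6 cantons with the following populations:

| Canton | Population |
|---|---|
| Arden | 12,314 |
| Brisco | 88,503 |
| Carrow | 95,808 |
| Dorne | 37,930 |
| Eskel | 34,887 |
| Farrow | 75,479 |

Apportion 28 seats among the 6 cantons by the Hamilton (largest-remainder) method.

Arden 1, Brisco 7, Carrow 8, Dorne 3, Eskel 3, Farrow 6

The standard divisor is 344921/28 ≈ 12318.607.
Standard quotas: Arden 0.9996, Brisco 7.1845, Carrow 7.7775, Dorne 3.0791, Eskel 2.8321, Farrow 6.1272.
Lower quotas: Arden 0, Brisco 7, Carrow 7, Dorne 3, Eskel 2, Farrow 6 (sum 25, leaving 3 seats).
Remainders in descending order: Arden 0.9996, Eskel 0.8321, Carrow 0.7775, Brisco 0.1845, Farrow 0.1272, Dorne 0.0791.
The surplus seats go to Arden, Eskel, Carrow.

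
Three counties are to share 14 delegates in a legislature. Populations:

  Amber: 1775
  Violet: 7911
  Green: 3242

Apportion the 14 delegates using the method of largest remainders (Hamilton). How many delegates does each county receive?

Standard divisor: 12928 ÷ 14 ≈ 923.429.
Standard quotas: Amber 1.9222, Violet 8.5670, Green 3.5108.
Lower quotas: Amber 1, Violet 8, Green 3 (sum 12, leaving 2 seats).
Remainders in descending order: Amber 0.9222, Violet 0.5670, Green 0.5108.
Largest remainders: Amber, Violet receive the extra seats.

Amber 2, Violet 9, Green 3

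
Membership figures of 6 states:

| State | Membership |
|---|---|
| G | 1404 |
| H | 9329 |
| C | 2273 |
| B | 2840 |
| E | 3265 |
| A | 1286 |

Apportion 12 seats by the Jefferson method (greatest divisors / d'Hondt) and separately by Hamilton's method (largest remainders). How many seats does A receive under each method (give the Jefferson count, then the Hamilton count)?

0 and 1

Jefferson: G 1, H 6, C 1, B 2, E 2, A 0.
Hamilton: G 1, H 5, C 1, B 2, E 2, A 1.
A gets 0 under Jefferson and 1 under Hamilton.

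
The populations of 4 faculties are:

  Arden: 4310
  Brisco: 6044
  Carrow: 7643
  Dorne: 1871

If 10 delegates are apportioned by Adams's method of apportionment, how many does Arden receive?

Standard divisor 19868/10 ≈ 1986.8; standard quotas: Arden 2.169, Brisco 3.042, Carrow 3.847, Dorne 0.942.
Rounding up gives 3, 4, 4, 1 = 12 seats, so the divisor must be adjusted.
With modified divisor 2400: modified quotas Arden 1.796, Brisco 2.518, Carrow 3.185, Dorne 0.780.
Rounding up: Arden 2, Brisco 3, Carrow 4, Dorne 1 (total 10).
Arden receives 2.

2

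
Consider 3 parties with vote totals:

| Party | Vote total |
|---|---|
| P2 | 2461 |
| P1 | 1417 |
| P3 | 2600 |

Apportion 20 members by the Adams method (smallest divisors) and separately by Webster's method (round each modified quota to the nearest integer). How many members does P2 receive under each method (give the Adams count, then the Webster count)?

7 and 8

Adams: P2 7, P1 5, P3 8.
Webster: P2 8, P1 4, P3 8.
P2 gets 7 under Adams and 8 under Webster.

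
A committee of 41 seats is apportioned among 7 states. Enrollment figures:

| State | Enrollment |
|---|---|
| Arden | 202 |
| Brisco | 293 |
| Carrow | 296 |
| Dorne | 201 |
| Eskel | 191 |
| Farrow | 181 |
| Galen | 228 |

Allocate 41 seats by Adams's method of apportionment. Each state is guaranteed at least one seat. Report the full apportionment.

Standard divisor 1592/41 ≈ 38.829; standard quotas: Arden 5.202, Brisco 7.546, Carrow 7.623, Dorne 5.177, Eskel 4.919, Farrow 4.661, Galen 5.872.
Rounding up gives 6, 8, 8, 6, 5, 5, 6 = 44 seats, so the divisor must be adjusted.
With modified divisor 42: modified quotas Arden 4.810, Brisco 6.976, Carrow 7.048, Dorne 4.786, Eskel 4.548, Farrow 4.310, Galen 5.429.
Rounding up: Arden 5, Brisco 7, Carrow 8, Dorne 5, Eskel 5, Farrow 5, Galen 6 (total 41).

Arden: 5; Brisco: 7; Carrow: 8; Dorne: 5; Eskel: 5; Farrow: 5; Galen: 6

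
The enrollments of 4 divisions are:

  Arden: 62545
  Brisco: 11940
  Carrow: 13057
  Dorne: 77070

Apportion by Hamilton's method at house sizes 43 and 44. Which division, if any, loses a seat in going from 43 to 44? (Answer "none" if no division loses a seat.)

At 43 seats: Arden 16, Brisco 3, Carrow 4, Dorne 20.
At 44 seats: Arden 17, Brisco 3, Carrow 3, Dorne 21.
Carrow drops from 4 to 3.

Carrow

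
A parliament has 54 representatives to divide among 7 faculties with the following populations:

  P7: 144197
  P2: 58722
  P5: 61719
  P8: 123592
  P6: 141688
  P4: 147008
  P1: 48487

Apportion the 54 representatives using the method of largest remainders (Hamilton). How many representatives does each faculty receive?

P7: 11, P2: 4, P5: 5, P8: 9, P6: 10, P4: 11, P1: 4

Total 725413; standard divisor 725413/54 ≈ 13433.574.
Standard quotas: P7 10.7341, P2 4.3713, P5 4.5944, P8 9.2002, P6 10.5473, P4 10.9433, P1 3.6094.
Lower quotas: P7 10, P2 4, P5 4, P8 9, P6 10, P4 10, P1 3 (sum 50, leaving 4 seats).
Remainders in descending order: P4 0.9433, P7 0.7341, P1 0.6094, P5 0.5944, P6 0.5473, P2 0.3713, P8 0.2002.
The surplus seats go to P4, P7, P1, P5.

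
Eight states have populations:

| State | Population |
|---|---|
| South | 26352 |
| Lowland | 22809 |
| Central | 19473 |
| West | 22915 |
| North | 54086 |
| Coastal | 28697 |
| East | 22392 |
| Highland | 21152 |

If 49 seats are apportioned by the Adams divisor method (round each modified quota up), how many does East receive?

Standard divisor 217876/49 ≈ 4446.449; standard quotas: South 5.927, Lowland 5.130, Central 4.379, West 5.154, North 12.164, Coastal 6.454, East 5.036, Highland 4.757.
Rounding up gives 6, 6, 5, 6, 13, 7, 6, 5 = 54 seats, so the divisor must be adjusted.
With modified divisor 4800: modified quotas South 5.490, Lowland 4.752, Central 4.057, West 4.774, North 11.268, Coastal 5.979, East 4.665, Highland 4.407.
Rounding up: South 6, Lowland 5, Central 5, West 5, North 12, Coastal 6, East 5, Highland 5 (total 49).
East receives 5.

5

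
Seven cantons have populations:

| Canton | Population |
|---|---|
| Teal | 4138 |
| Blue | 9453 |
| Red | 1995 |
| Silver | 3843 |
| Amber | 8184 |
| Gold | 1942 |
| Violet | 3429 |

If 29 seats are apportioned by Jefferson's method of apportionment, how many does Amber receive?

8

Standard divisor 32984/29 ≈ 1137.379; standard quotas: Teal 3.638, Blue 8.311, Red 1.754, Silver 3.379, Amber 7.195, Gold 1.707, Violet 3.015.
Rounding down gives 3, 8, 1, 3, 7, 1, 3 = 26 seats, so the divisor must be adjusted.
With modified divisor 1010: modified quotas Teal 4.097, Blue 9.359, Red 1.975, Silver 3.805, Amber 8.103, Gold 1.923, Violet 3.395.
Rounding down: Teal 4, Blue 9, Red 1, Silver 3, Amber 8, Gold 1, Violet 3 (total 29).
Amber receives 8.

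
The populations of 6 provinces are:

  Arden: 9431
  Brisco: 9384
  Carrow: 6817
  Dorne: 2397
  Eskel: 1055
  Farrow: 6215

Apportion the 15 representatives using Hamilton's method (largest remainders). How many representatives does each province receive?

Arden 4; Brisco 4; Carrow 3; Dorne 1; Eskel 0; Farrow 3

Standard divisor: 35299 ÷ 15 ≈ 2353.267.
Standard quotas: Arden 4.0076, Brisco 3.9876, Carrow 2.8968, Dorne 1.0186, Eskel 0.4483, Farrow 2.6410.
Lower quotas: Arden 4, Brisco 3, Carrow 2, Dorne 1, Eskel 0, Farrow 2 (sum 12, leaving 3 seats).
Remainders in descending order: Brisco 0.9876, Carrow 0.8968, Farrow 0.6410, Eskel 0.4483, Dorne 0.0186, Arden 0.0076.
The surplus seats go to Brisco, Carrow, Farrow.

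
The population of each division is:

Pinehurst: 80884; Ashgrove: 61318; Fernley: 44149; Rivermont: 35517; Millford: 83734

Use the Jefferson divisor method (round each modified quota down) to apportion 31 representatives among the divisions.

Pinehurst: 9, Ashgrove: 6, Fernley: 4, Rivermont: 3, Millford: 9

Standard divisor 305602/31 ≈ 9858.129; standard quotas: Pinehurst 8.205, Ashgrove 6.220, Fernley 4.478, Rivermont 3.603, Millford 8.494.
Rounding down gives 8, 6, 4, 3, 8 = 29 seats, so the divisor must be adjusted.
With modified divisor 8930: modified quotas Pinehurst 9.058, Ashgrove 6.867, Fernley 4.944, Rivermont 3.977, Millford 9.377.
Rounding down: Pinehurst 9, Ashgrove 6, Fernley 4, Rivermont 3, Millford 9 (total 31).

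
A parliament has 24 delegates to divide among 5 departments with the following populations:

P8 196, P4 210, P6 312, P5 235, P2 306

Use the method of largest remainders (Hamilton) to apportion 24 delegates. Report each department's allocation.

P8=4; P4=4; P6=6; P5=4; P2=6

Total 1259; standard divisor 1259/24 ≈ 52.458.
Standard quotas: P8 3.736, P4 4.003, P6 5.948, P5 4.480, P2 5.833.
Lower quotas: P8 3, P4 4, P6 5, P5 4, P2 5 (sum 21, leaving 3 seats).
Remainders in descending order: P6 0.948, P2 0.833, P8 0.736, P5 0.480, P4 0.003.
The surplus seats go to P6, P2, P8.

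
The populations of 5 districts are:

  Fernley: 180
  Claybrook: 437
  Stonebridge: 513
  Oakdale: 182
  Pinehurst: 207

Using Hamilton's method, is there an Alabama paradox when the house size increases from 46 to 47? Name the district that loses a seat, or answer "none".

At 46 seats: Fernley 5, Claybrook 13, Stonebridge 16, Oakdale 6, Pinehurst 6.
At 47 seats: Fernley 6, Claybrook 13, Stonebridge 16, Oakdale 6, Pinehurst 6.
No district's allocation decreased.

none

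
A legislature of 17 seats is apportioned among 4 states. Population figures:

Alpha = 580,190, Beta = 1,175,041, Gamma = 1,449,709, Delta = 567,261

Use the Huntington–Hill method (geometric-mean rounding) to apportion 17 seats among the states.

With divisor 227639: modified quotas Alpha 2.549, Beta 5.162, Gamma 6.368, Delta 2.492.
Geometric-mean thresholds: Alpha √(2·3)=2.449, Beta √(5·6)=5.477, Gamma √(6·7)=6.481, Delta √(2·3)=2.449.
Each quota rounded against its threshold gives Alpha 3, Beta 5, Gamma 6, Delta 3 (total 17).

Alpha: 3, Beta: 5, Gamma: 6, Delta: 3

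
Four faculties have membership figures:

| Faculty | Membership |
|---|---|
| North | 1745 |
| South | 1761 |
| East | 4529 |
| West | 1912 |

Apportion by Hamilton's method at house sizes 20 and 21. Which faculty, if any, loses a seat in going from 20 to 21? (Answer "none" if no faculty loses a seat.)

none

At 20 seats: North 3, South 4, East 9, West 4.
At 21 seats: North 4, South 4, East 9, West 4.
No faculty's allocation decreased.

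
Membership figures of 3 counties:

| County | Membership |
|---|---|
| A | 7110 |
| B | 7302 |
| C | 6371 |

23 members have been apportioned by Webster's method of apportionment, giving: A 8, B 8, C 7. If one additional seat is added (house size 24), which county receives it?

B

Priority for the next seat is population ÷ (current seats + 0.5).
Priorities: A 836.471, B 859.059, C 849.467.
Highest priority: B.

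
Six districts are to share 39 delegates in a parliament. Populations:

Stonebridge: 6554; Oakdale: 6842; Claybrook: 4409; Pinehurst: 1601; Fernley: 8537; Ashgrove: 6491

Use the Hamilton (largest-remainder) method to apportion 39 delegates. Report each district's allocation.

The standard divisor is 34434/39 ≈ 882.923.
Standard quotas: Stonebridge 7.4231, Oakdale 7.7493, Claybrook 4.9936, Pinehurst 1.8133, Fernley 9.6690, Ashgrove 7.3517.
Lower quotas: Stonebridge 7, Oakdale 7, Claybrook 4, Pinehurst 1, Fernley 9, Ashgrove 7 (sum 35, leaving 4 seats).
Remainders in descending order: Claybrook 0.9936, Pinehurst 0.8133, Oakdale 0.7493, Fernley 0.6690, Stonebridge 0.4231, Ashgrove 0.3517.
The surplus seats go to Claybrook, Pinehurst, Oakdale, Fernley.

Stonebridge 7; Oakdale 8; Claybrook 5; Pinehurst 2; Fernley 10; Ashgrove 7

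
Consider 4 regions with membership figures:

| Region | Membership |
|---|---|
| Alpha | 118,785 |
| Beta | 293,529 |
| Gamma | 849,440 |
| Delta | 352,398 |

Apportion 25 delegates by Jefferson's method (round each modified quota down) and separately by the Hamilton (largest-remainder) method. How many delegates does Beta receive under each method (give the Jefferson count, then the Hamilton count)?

Jefferson: Alpha 2, Beta 4, Gamma 14, Delta 5.
Hamilton: Alpha 2, Beta 5, Gamma 13, Delta 5.
Beta gets 4 under Jefferson and 5 under Hamilton.

4 and 5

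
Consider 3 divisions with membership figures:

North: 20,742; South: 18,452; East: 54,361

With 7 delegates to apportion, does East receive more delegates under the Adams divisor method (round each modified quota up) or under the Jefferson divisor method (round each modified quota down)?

Adams: North 2, South 2, East 3.
Jefferson: North 1, South 1, East 5.
East gets 3 under Adams and 5 under Jefferson.

Jefferson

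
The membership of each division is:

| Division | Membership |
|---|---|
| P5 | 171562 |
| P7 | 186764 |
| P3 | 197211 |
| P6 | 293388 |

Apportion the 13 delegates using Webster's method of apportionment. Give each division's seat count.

P5 3; P7 3; P3 3; P6 4

Standard divisor 848925/13 ≈ 65301.923; standard quotas: P5 2.627, P7 2.860, P3 3.020, P6 4.493.
Rounding to the nearest integer gives P5 3, P7 3, P3 3, P6 4 — total 13, matching the house size, so no adjustment is needed.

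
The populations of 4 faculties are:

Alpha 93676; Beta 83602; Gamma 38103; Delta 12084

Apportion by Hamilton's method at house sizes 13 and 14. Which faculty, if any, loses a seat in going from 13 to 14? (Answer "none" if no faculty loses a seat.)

At 13 seats: Alpha 5, Beta 5, Gamma 2, Delta 1.
At 14 seats: Alpha 6, Beta 5, Gamma 2, Delta 1.
No faculty's allocation decreased.

none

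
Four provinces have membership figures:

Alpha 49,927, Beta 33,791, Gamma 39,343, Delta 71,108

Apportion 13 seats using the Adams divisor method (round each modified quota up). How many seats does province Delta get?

Standard divisor 194169/13 ≈ 14936.077; standard quotas: Alpha 3.343, Beta 2.262, Gamma 2.634, Delta 4.761.
Rounding up gives 4, 3, 3, 5 = 15 seats, so the divisor must be adjusted.
With modified divisor 17300: modified quotas Alpha 2.886, Beta 1.953, Gamma 2.274, Delta 4.110.
Rounding up: Alpha 3, Beta 2, Gamma 3, Delta 5 (total 13).
Delta receives 5.

5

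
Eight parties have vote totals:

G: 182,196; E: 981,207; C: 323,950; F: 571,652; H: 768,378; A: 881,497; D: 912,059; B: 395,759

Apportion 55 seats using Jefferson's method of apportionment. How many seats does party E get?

11

Standard divisor 5016698/55 ≈ 91212.691; standard quotas: G 1.997, E 10.757, C 3.552, F 6.267, H 8.424, A 9.664, D 9.999, B 4.339.
Rounding down gives 1, 10, 3, 6, 8, 9, 9, 4 = 50 seats, so the divisor must be adjusted.
With modified divisor 84100: modified quotas G 2.166, E 11.667, C 3.852, F 6.797, H 9.136, A 10.482, D 10.845, B 4.706.
Rounding down: G 2, E 11, C 3, F 6, H 9, A 10, D 10, B 4 (total 55).
E receives 11.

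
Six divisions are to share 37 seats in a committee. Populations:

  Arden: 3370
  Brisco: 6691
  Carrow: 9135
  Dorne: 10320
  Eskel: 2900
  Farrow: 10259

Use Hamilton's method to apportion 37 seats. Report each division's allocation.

The standard divisor is 42675/37 ≈ 1153.378.
Standard quotas: Arden 2.9219, Brisco 5.8012, Carrow 7.9202, Dorne 8.9476, Eskel 2.5144, Farrow 8.8947.
Lower quotas: Arden 2, Brisco 5, Carrow 7, Dorne 8, Eskel 2, Farrow 8 (sum 32, leaving 5 seats).
Remainders in descending order: Dorne 0.9476, Arden 0.9219, Carrow 0.9202, Farrow 0.8947, Brisco 0.8012, Eskel 0.5144.
The surplus seats go to Dorne, Arden, Carrow, Farrow, Brisco.

Arden=3, Brisco=6, Carrow=8, Dorne=9, Eskel=2, Farrow=9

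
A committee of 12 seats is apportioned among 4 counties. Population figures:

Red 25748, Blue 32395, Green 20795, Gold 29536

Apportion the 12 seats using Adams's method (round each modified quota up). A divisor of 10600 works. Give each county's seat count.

Red: 3, Blue: 4, Green: 2, Gold: 3

With modified divisor 10600: modified quotas Red 2.429, Blue 3.056, Green 1.962, Gold 2.786.
Rounding up: Red 3, Blue 4, Green 2, Gold 3 (total 12).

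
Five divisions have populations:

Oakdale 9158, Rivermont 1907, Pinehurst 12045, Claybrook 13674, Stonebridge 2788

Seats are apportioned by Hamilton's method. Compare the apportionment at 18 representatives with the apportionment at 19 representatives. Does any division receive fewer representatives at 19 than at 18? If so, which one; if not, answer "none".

At 18 seats: Oakdale 4, Rivermont 1, Pinehurst 6, Claybrook 6, Stonebridge 1.
At 19 seats: Oakdale 4, Rivermont 1, Pinehurst 6, Claybrook 7, Stonebridge 1.
No division's allocation decreased.

none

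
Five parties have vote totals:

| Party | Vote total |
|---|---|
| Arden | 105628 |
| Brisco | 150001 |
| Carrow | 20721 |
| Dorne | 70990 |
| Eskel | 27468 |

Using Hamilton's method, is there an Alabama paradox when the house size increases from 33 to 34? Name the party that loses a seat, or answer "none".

Eskel

At 33 seats: Arden 9, Brisco 13, Carrow 2, Dorne 6, Eskel 3.
At 34 seats: Arden 10, Brisco 14, Carrow 2, Dorne 6, Eskel 2.
Eskel drops from 3 to 2.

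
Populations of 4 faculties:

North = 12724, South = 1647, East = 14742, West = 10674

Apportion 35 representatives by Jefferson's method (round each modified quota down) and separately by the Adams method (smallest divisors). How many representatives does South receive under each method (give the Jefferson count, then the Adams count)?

1 and 2

Jefferson: North 11, South 1, East 13, West 10.
Adams: North 11, South 2, East 13, West 9.
South gets 1 under Jefferson and 2 under Adams.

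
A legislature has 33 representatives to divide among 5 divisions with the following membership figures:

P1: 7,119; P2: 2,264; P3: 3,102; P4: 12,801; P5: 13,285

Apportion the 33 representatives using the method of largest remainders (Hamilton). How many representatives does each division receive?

P1 6, P2 2, P3 3, P4 11, P5 11

The standard divisor is 38571/33 ≈ 1168.818.
Standard quotas: P1 6.0908, P2 1.9370, P3 2.6540, P4 10.9521, P5 11.3662.
Lower quotas: P1 6, P2 1, P3 2, P4 10, P5 11 (sum 30, leaving 3 seats).
Remainders in descending order: P4 0.9521, P2 0.9370, P3 0.6540, P5 0.3662, P1 0.0908.
Largest remainders: P4, P2, P3 receive the extra seats.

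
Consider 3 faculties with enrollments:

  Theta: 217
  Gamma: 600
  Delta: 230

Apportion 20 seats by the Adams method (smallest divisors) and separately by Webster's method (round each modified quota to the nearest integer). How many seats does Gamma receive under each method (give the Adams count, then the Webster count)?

11 and 12

Adams: Theta 4, Gamma 11, Delta 5.
Webster: Theta 4, Gamma 12, Delta 4.
Gamma gets 11 under Adams and 12 under Webster.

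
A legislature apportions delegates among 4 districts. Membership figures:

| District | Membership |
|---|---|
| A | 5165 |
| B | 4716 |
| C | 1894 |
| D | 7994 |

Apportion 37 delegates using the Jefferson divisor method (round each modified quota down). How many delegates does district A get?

10

Standard divisor 19769/37 ≈ 534.297; standard quotas: A 9.667, B 8.827, C 3.545, D 14.962.
Rounding down gives 9, 8, 3, 14 = 34 seats, so the divisor must be adjusted.
With modified divisor 510: modified quotas A 10.127, B 9.247, C 3.714, D 15.675.
Rounding down: A 10, B 9, C 3, D 15 (total 37).
A receives 10.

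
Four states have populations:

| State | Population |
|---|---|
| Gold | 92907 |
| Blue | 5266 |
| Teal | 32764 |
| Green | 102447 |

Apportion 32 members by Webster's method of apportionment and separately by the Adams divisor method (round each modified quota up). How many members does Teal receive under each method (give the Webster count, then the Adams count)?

Webster: Gold 13, Blue 1, Teal 4, Green 14.
Adams: Gold 12, Blue 1, Teal 5, Green 14.
Teal gets 4 under Webster and 5 under Adams.

4 and 5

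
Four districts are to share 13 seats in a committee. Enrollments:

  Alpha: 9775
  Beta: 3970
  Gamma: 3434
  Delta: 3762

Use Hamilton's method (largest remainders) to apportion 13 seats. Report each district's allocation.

Standard divisor: 20941 ÷ 13 ≈ 1610.846.
Standard quotas: Alpha 6.0682, Beta 2.4645, Gamma 2.1318, Delta 2.3354.
Lower quotas: Alpha 6, Beta 2, Gamma 2, Delta 2 (sum 12, leaving 1 seat).
Remainders in descending order: Beta 0.4645, Delta 0.3354, Gamma 0.1318, Alpha 0.0682.
The surplus seat goes to Beta.

Alpha 6; Beta 3; Gamma 2; Delta 2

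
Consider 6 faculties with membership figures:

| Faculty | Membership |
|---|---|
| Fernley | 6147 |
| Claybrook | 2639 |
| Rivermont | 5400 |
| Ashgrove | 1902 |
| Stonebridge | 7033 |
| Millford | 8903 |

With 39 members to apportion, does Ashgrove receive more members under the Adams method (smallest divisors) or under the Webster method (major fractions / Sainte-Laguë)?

Adams

Adams: Fernley 7, Claybrook 3, Rivermont 7, Ashgrove 3, Stonebridge 8, Millford 11.
Webster: Fernley 7, Claybrook 3, Rivermont 7, Ashgrove 2, Stonebridge 9, Millford 11.
Ashgrove gets 3 under Adams and 2 under Webster.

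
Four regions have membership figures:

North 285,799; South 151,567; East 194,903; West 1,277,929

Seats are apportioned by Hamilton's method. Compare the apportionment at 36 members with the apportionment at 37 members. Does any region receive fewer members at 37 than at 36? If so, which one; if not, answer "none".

none

At 36 seats: North 5, South 3, East 4, West 24.
At 37 seats: North 5, South 3, East 4, West 25.
No region's allocation decreased.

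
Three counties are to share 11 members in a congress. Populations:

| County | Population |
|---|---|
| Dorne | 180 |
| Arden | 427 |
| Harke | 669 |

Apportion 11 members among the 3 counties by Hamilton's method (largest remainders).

Dorne 1, Arden 4, Harke 6

Total 1276; standard divisor 1276/11 = 116.
Standard quotas: Dorne 1.552, Arden 3.681, Harke 5.767.
Lower quotas: Dorne 1, Arden 3, Harke 5 (sum 9, leaving 2 seats).
Remainders in descending order: Harke 0.767, Arden 0.681, Dorne 0.552.
The surplus seats go to Harke, Arden.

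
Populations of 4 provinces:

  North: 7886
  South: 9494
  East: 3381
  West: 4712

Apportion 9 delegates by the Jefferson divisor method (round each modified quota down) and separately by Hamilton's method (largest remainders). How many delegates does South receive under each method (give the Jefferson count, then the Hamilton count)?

4 and 3

Jefferson: North 3, South 4, East 1, West 1.
Hamilton: North 3, South 3, East 1, West 2.
South gets 4 under Jefferson and 3 under Hamilton.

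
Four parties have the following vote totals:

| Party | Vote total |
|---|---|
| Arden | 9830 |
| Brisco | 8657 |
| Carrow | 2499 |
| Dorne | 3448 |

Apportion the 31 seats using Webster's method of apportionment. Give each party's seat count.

Arden: 13, Brisco: 11, Carrow: 3, Dorne: 4

Standard divisor 24434/31 ≈ 788.194; standard quotas: Arden 12.472, Brisco 10.983, Carrow 3.171, Dorne 4.375.
Rounding to the nearest integer gives 12, 11, 3, 4 = 30 seats, so the divisor must be adjusted.
With modified divisor 780: modified quotas Arden 12.603, Brisco 11.099, Carrow 3.204, Dorne 4.421.
Rounding to the nearest integer: Arden 13, Brisco 11, Carrow 3, Dorne 4 (total 31).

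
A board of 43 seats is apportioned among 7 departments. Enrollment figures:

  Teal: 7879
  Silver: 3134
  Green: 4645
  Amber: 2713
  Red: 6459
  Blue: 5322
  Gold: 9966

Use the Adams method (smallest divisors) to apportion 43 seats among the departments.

Teal 8, Silver 4, Green 5, Amber 3, Red 7, Blue 6, Gold 10

Standard divisor 40118/43 ≈ 932.977; standard quotas: Teal 8.445, Silver 3.359, Green 4.979, Amber 2.908, Red 6.923, Blue 5.704, Gold 10.682.
Rounding up gives 9, 4, 5, 3, 7, 6, 11 = 45 seats, so the divisor must be adjusted.
With modified divisor 1000: modified quotas Teal 7.879, Silver 3.134, Green 4.645, Amber 2.713, Red 6.459, Blue 5.322, Gold 9.966.
Rounding up: Teal 8, Silver 4, Green 5, Amber 3, Red 7, Blue 6, Gold 10 (total 43).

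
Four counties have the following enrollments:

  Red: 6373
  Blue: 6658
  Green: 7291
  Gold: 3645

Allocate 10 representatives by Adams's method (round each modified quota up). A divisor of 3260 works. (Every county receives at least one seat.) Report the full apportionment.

With modified divisor 3260: modified quotas Red 1.955, Blue 2.042, Green 2.237, Gold 1.118.
Rounding up: Red 2, Blue 3, Green 3, Gold 2 (total 10).

Red 2, Blue 3, Green 3, Gold 2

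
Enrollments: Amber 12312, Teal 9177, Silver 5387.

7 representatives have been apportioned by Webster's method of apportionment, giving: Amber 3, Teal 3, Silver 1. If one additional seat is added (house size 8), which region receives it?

Silver

Priority for the next seat is population ÷ (current seats + 0.5).
Priorities: Amber 3517.714, Teal 2622.000, Silver 3591.333.
Highest priority: Silver.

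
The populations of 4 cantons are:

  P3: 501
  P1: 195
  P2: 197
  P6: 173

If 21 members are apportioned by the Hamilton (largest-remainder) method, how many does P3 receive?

10

The standard divisor is 1066/21 ≈ 50.762.
Standard quotas: P3 9.870, P1 3.841, P2 3.881, P6 3.408.
Lower quotas: P3 9, P1 3, P2 3, P6 3 (sum 18, leaving 3 seats).
Remainders in descending order: P2 0.881, P3 0.870, P1 0.841, P6 0.408.
Largest remainders: P2, P3, P1 receive the extra seats.
P3 receives 10.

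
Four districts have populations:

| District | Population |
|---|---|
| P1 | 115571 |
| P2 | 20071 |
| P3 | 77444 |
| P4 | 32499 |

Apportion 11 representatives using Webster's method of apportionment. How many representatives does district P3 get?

Standard divisor 245585/11 ≈ 22325.909; standard quotas: P1 5.177, P2 0.899, P3 3.469, P4 1.456.
Rounding to the nearest integer gives 5, 1, 3, 1 = 10 seats, so the divisor must be adjusted.
With modified divisor 21988.6: modified quotas P1 5.256, P2 0.913, P3 3.522, P4 1.478.
Rounding to the nearest integer: P1 5, P2 1, P3 4, P4 1 (total 11).
P3 receives 4.

4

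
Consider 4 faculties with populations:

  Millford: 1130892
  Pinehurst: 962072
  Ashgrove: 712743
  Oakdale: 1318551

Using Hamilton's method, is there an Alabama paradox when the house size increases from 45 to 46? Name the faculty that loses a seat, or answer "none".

none

At 45 seats: Millford 12, Pinehurst 11, Ashgrove 8, Oakdale 14.
At 46 seats: Millford 12, Pinehurst 11, Ashgrove 8, Oakdale 15.
No faculty's allocation decreased.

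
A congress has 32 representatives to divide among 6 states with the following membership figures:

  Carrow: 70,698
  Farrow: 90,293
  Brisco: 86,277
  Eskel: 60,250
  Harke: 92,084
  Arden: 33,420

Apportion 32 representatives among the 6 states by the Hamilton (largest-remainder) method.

Carrow 5; Farrow 7; Brisco 6; Eskel 4; Harke 7; Arden 3

Total 433022; standard divisor 433022/32 ≈ 13531.938.
Standard quotas: Carrow 5.2245, Farrow 6.6726, Brisco 6.3758, Eskel 4.4524, Harke 6.8049, Arden 2.4697.
Lower quotas: Carrow 5, Farrow 6, Brisco 6, Eskel 4, Harke 6, Arden 2 (sum 29, leaving 3 seats).
Remainders in descending order: Harke 0.8049, Farrow 0.6726, Arden 0.4697, Eskel 0.4524, Brisco 0.3758, Carrow 0.2245.
The surplus seats go to Harke, Farrow, Arden.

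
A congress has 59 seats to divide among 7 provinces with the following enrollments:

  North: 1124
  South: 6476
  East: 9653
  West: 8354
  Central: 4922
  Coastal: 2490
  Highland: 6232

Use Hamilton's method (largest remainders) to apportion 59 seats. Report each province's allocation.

North=2; South=10; East=14; West=13; Central=7; Coastal=4; Highland=9

Total 39251; standard divisor 39251/59 ≈ 665.271.
Standard quotas: North 1.6895, South 9.7344, East 14.5099, West 12.5573, Central 7.3985, Coastal 3.7428, Highland 9.3676.
Lower quotas: North 1, South 9, East 14, West 12, Central 7, Coastal 3, Highland 9 (sum 55, leaving 4 seats).
Remainders in descending order: Coastal 0.7428, South 0.7344, North 0.6895, West 0.5573, East 0.5099, Central 0.3985, Highland 0.3676.
Largest remainders: Coastal, South, North, West receive the extra seats.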